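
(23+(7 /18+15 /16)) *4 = 3503 /36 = 97.31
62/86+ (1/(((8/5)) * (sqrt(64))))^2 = 128051/176128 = 0.73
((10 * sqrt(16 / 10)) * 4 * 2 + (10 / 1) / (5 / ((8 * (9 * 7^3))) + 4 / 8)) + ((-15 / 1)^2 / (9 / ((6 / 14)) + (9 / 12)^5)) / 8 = 173527440 / 8140627 + 32 * sqrt(10) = 122.51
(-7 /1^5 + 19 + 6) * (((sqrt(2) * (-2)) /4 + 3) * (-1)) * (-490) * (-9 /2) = -119070 + 19845 * sqrt(2) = -91004.93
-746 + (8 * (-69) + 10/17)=-22056/17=-1297.41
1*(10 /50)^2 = 1 /25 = 0.04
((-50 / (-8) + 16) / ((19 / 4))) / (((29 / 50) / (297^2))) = 392530050 / 551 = 712395.74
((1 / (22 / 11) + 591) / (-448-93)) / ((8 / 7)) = -8281 / 8656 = -0.96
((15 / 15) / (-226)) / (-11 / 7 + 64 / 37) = -259 / 9266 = -0.03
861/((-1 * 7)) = -123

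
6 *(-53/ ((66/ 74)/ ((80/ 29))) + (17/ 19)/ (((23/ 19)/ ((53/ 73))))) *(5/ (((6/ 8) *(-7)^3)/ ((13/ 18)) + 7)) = 9751458340/ 694674497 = 14.04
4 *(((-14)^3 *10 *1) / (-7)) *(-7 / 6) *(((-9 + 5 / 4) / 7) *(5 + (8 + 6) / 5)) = 157976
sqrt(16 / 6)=2* sqrt(6) / 3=1.63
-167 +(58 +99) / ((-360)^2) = -21643043 / 129600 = -167.00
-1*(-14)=14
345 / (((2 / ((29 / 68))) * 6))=3335 / 272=12.26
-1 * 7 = -7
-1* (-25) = 25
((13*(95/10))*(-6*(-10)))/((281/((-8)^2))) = 474240/281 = 1687.69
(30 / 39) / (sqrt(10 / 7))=sqrt(70) / 13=0.64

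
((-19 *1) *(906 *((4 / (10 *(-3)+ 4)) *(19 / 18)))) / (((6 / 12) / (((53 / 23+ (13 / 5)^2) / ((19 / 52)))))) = 239251648 / 1725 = 138696.61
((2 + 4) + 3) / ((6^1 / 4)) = 6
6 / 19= 0.32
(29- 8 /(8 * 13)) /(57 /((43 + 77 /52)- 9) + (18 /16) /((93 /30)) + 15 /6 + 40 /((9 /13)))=86021280 /185131843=0.46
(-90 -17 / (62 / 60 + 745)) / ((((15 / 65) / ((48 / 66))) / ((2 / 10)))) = -13969280 / 246191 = -56.74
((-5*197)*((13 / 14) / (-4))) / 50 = 2561 / 560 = 4.57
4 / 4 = 1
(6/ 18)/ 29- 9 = -782/ 87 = -8.99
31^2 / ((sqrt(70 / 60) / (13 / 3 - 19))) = -42284 * sqrt(42) / 21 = -13049.13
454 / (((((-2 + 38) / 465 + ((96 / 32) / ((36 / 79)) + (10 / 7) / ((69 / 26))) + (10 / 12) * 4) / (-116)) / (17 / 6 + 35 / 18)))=-226047580640 / 9462087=-23889.82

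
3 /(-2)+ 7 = 11 /2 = 5.50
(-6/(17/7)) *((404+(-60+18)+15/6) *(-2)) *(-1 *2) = -61236/17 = -3602.12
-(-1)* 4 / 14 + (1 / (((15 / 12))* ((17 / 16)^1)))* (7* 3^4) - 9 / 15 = 253829 / 595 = 426.60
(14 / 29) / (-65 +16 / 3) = -42 / 5191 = -0.01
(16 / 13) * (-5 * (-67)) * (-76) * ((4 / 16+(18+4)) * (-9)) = 81573840 / 13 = 6274910.77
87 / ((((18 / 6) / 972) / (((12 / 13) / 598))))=169128 / 3887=43.51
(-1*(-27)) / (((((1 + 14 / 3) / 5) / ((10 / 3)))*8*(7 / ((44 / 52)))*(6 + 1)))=7425 / 43316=0.17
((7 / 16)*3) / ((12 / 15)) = 105 / 64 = 1.64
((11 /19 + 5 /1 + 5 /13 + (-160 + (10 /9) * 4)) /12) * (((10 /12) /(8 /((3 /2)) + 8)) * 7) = -2327801 /426816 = -5.45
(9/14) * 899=8091/14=577.93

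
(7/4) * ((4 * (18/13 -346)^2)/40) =20782.96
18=18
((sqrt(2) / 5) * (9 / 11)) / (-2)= -9 * sqrt(2) / 110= -0.12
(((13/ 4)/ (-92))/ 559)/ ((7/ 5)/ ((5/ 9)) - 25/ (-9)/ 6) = -675/ 31861624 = -0.00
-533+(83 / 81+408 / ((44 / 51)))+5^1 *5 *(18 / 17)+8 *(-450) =-55022926 / 15147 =-3632.60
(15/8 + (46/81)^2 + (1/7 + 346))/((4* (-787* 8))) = -127985825/9253004544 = -0.01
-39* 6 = -234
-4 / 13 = -0.31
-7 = -7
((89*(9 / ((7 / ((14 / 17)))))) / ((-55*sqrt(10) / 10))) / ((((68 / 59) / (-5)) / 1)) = 47259*sqrt(10) / 6358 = 23.51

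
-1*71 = -71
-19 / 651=-0.03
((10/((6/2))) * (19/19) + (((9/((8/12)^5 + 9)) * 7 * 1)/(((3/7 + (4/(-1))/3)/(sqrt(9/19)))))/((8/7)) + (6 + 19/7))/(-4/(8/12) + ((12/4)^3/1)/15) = -1265/441 + 229635 * sqrt(19)/915496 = -1.78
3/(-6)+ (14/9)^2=311/162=1.92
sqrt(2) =1.41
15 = 15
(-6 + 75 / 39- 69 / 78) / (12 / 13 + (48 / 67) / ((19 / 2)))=-54739 / 11016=-4.97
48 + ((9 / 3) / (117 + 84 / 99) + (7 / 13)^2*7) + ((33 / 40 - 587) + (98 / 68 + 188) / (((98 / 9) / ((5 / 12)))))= -23163774848467 / 43798540240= -528.87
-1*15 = -15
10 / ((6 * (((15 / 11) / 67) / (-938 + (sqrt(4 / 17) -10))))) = -232892 / 3 + 1474 * sqrt(17) / 153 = -77590.94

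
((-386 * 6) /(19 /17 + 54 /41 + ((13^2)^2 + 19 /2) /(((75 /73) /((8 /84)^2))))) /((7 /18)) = -2179240200 /93189059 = -23.39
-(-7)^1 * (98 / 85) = 686 / 85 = 8.07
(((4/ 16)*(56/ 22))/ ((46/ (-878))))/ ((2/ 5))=-15365/ 506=-30.37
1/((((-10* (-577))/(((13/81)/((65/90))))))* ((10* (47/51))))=17/4067850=0.00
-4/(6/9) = -6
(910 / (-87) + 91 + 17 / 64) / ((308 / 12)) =449927 / 142912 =3.15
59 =59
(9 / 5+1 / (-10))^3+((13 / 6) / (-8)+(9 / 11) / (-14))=2117681 / 462000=4.58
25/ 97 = 0.26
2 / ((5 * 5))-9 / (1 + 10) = -203 / 275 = -0.74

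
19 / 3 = 6.33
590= 590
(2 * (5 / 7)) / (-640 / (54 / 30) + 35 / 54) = -108 / 26831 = -0.00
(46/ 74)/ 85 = 23/ 3145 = 0.01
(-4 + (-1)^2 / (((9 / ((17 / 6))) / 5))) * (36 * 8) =-2096 / 3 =-698.67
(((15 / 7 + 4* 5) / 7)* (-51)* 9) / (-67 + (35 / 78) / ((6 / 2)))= 16647930 / 766507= 21.72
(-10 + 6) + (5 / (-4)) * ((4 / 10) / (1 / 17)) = -25 / 2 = -12.50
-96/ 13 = -7.38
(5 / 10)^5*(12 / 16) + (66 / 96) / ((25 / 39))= 3507 / 3200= 1.10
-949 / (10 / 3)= -2847 / 10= -284.70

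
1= 1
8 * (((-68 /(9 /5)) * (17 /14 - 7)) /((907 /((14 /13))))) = 24480 /11791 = 2.08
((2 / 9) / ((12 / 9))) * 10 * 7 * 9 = 105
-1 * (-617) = 617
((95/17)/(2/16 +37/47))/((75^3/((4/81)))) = 0.00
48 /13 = 3.69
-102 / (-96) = 17 / 16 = 1.06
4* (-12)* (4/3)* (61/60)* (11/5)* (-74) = 794464/75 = 10592.85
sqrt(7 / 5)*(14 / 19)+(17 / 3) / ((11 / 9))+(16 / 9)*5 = 14*sqrt(35) / 95+1339 / 99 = 14.40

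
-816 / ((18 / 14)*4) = -476 / 3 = -158.67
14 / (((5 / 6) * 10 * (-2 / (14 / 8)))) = -147 / 100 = -1.47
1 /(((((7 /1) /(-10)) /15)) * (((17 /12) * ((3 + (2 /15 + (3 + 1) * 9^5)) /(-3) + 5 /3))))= 10125 /52700816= 0.00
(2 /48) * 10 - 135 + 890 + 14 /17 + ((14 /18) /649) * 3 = 33374551 /44132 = 756.24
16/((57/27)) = 144/19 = 7.58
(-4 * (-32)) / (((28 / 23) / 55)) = 40480 / 7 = 5782.86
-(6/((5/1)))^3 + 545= 67909/125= 543.27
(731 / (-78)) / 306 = -43 / 1404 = -0.03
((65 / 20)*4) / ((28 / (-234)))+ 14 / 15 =-22619 / 210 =-107.71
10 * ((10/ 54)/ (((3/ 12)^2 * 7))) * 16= 12800/ 189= 67.72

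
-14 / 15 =-0.93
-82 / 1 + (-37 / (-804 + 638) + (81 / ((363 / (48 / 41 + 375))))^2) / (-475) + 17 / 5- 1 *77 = -330746609040543 / 1940618430850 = -170.43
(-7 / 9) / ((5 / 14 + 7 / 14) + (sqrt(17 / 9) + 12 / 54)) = 196 / 169 - 1029 * sqrt(17) / 2873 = -0.32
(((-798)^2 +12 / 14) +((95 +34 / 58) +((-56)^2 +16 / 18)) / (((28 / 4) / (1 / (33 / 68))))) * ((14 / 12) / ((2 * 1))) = 19225485805 / 51678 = 372024.57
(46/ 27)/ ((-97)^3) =-46/ 24642171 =-0.00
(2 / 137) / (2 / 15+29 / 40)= 240 / 14111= 0.02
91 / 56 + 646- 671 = -187 / 8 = -23.38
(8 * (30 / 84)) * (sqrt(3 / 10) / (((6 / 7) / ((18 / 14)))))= 3 * sqrt(30) / 7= 2.35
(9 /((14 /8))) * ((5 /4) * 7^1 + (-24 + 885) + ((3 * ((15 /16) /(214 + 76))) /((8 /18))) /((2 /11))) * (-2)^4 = 58121235 /812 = 71577.88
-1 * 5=-5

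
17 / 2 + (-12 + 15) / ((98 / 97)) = 562 / 49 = 11.47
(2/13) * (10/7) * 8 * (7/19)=160/247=0.65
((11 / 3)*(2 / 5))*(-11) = -242 / 15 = -16.13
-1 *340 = -340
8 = 8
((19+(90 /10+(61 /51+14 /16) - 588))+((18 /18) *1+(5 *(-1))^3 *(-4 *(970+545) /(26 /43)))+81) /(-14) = -6642265673 /74256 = -89450.90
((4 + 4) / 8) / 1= 1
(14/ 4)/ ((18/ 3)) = 7/ 12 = 0.58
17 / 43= 0.40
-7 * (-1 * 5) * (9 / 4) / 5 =63 / 4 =15.75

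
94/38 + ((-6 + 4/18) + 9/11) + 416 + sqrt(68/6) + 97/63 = sqrt(102)/3 + 1821671/4389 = 418.42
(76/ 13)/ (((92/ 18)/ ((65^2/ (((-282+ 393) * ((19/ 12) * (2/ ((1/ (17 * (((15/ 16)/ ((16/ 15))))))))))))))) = 13312/ 14467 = 0.92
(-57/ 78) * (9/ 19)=-9/ 26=-0.35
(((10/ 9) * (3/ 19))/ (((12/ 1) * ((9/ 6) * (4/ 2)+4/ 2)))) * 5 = 5/ 342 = 0.01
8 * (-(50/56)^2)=-6.38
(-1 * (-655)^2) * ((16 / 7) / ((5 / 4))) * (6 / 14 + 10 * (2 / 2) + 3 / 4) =-429711440 / 49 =-8769621.22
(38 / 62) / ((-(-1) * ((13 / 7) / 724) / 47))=4525724 / 403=11230.08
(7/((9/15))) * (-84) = -980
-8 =-8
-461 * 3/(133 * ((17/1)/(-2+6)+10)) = -0.73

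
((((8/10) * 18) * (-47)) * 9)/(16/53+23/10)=-3228336/1379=-2341.07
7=7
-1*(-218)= 218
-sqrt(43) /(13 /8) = -8*sqrt(43) /13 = -4.04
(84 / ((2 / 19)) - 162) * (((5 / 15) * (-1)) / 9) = -212 / 9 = -23.56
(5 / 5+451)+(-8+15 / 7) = 3123 / 7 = 446.14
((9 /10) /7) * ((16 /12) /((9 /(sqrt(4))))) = 4 /105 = 0.04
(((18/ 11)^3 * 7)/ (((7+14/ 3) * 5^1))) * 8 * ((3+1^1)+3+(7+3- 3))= 1959552/ 33275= 58.89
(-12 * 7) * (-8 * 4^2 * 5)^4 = -14092861440000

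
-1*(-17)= 17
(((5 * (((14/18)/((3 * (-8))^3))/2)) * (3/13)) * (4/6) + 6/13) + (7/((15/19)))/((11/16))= 1188336763/88957440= 13.36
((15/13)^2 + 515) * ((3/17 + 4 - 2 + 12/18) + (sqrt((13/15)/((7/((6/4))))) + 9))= 8726 * sqrt(910)/1183 + 52705040/8619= 6337.49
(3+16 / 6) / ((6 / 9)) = 17 / 2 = 8.50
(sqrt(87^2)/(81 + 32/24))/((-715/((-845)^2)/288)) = -63516960/209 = -303908.90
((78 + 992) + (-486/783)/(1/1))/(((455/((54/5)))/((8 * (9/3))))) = 40191552/65975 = 609.19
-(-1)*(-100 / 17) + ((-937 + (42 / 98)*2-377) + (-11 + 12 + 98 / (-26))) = -2044816 / 1547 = -1321.79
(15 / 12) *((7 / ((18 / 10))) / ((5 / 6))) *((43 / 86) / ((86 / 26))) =455 / 516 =0.88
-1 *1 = -1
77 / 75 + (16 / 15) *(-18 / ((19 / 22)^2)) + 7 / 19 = -659188 / 27075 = -24.35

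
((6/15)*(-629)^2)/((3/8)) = 6330256/15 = 422017.07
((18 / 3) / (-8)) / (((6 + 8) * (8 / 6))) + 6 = 5.96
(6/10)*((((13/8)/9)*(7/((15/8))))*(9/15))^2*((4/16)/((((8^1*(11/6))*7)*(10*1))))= 1183/49500000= 0.00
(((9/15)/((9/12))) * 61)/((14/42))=732/5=146.40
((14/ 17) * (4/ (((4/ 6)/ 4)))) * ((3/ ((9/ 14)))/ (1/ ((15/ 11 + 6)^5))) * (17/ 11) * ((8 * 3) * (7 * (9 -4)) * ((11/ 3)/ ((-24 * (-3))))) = 21261636436320/ 161051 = 132018034.26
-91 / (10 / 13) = -1183 / 10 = -118.30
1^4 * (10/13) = 10/13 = 0.77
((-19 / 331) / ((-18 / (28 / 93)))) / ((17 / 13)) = 0.00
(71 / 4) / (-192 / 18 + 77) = 213 / 796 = 0.27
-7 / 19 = -0.37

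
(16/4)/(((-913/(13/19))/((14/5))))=-728/86735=-0.01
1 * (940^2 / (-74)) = -441800 / 37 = -11940.54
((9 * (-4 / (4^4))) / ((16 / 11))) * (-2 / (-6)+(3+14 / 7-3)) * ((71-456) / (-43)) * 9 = -800415 / 44032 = -18.18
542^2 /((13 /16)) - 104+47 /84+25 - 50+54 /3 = 394698215 /1092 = 361445.25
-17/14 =-1.21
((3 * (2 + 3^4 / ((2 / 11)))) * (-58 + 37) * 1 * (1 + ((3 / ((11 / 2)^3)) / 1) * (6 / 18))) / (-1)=75499515 / 2662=28361.95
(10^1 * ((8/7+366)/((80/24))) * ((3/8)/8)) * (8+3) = 127215/224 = 567.92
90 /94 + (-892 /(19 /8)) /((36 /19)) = -83443 /423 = -197.26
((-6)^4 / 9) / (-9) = -16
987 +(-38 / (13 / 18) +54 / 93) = 934.97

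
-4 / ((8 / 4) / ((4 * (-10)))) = 80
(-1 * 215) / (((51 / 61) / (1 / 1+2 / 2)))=-514.31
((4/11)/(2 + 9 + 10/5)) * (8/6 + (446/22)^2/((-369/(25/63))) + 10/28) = 14047574/402242841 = 0.03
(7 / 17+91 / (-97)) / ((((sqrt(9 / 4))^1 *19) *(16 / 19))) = -0.02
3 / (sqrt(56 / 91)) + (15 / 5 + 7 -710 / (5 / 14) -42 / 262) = -259139 / 131 + 3* sqrt(26) / 4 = -1974.34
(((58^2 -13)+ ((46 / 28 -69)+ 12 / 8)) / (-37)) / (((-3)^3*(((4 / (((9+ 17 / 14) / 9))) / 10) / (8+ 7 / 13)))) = 316195 / 3969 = 79.67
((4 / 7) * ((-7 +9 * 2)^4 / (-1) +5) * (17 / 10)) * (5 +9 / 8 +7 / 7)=-3545571 / 35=-101302.03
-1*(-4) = 4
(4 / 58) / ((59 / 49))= 0.06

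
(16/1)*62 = 992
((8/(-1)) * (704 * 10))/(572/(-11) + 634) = -96.77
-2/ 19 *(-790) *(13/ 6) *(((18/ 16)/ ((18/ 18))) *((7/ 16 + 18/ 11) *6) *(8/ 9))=1874275/ 836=2241.96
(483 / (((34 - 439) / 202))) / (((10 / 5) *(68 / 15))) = -16261 / 612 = -26.57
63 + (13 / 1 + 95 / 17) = 1387 / 17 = 81.59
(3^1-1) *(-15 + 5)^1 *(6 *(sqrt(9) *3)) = -1080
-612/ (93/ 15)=-3060/ 31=-98.71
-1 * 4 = -4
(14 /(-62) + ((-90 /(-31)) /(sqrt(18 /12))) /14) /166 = -7 /5146 + 15 * sqrt(6) /36022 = -0.00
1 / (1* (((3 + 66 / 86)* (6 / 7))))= 301 / 972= 0.31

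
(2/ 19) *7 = 14/ 19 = 0.74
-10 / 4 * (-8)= 20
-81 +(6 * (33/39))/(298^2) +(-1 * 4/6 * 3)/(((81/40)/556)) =-29462189593/46755306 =-630.14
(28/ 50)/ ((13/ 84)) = 1176/ 325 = 3.62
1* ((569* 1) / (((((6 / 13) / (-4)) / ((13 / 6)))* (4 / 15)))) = -480805 / 12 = -40067.08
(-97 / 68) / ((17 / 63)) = -6111 / 1156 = -5.29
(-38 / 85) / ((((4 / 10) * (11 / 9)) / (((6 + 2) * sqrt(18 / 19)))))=-216 * sqrt(38) / 187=-7.12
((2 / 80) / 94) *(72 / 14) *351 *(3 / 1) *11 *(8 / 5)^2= 40.56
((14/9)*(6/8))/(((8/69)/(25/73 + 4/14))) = 6.32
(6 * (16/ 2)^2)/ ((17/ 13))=4992/ 17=293.65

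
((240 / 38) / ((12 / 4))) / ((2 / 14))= 280 / 19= 14.74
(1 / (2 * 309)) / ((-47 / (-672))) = 0.02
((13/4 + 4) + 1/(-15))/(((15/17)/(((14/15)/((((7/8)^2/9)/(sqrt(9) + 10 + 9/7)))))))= 937856/735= 1275.99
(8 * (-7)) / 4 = -14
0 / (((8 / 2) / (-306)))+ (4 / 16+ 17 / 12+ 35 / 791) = 580 / 339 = 1.71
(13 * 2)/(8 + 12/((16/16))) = 13/10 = 1.30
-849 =-849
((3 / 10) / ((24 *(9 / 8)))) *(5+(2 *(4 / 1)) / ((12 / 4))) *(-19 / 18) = -437 / 4860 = -0.09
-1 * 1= -1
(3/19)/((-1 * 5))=-3/95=-0.03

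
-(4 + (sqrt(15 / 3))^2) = -9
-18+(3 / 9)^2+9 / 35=-5554 / 315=-17.63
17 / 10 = 1.70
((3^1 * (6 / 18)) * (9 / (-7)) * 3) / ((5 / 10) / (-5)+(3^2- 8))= -30 / 7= -4.29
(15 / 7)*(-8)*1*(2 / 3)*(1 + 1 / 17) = -1440 / 119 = -12.10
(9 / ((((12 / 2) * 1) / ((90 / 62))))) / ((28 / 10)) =675 / 868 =0.78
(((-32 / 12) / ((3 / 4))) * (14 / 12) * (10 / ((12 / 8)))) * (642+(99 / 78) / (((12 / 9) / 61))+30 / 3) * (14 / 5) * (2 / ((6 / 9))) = -57896048 / 351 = -164946.01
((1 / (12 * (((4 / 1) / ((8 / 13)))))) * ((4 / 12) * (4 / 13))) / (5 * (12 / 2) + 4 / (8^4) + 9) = 2048 / 60744177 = 0.00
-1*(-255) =255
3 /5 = 0.60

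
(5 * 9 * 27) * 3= 3645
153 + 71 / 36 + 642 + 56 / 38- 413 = 263645 / 684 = 385.45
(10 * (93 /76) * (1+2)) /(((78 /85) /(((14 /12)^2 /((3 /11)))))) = 7101325 /35568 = 199.65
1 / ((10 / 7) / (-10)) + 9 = 2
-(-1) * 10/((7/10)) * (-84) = -1200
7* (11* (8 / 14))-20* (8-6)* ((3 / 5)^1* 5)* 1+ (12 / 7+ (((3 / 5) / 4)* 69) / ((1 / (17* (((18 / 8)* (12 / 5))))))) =613091 / 700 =875.84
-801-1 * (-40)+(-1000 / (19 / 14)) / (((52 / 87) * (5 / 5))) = -492467 / 247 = -1993.79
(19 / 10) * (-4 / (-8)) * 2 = 19 / 10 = 1.90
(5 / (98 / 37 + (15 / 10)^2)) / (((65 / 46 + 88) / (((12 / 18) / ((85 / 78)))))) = 354016 / 50692725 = 0.01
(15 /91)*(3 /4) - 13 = -4687 /364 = -12.88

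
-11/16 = -0.69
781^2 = 609961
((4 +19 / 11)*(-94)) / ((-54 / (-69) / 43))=-325381 / 11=-29580.09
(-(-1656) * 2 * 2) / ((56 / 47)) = 38916 / 7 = 5559.43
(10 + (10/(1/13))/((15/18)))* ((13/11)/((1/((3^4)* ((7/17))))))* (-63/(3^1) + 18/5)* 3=-319355946/935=-341557.16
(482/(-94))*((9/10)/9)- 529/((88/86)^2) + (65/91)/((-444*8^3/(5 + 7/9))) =-51489007254323/101809128960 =-505.74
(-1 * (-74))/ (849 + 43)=37/ 446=0.08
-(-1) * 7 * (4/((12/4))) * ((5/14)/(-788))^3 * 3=-125/47951779456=-0.00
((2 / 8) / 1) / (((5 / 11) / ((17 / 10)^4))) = 918731 / 200000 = 4.59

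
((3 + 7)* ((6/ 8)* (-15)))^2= 50625/ 4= 12656.25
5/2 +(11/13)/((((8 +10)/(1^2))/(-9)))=27/13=2.08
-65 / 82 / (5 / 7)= -91 / 82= -1.11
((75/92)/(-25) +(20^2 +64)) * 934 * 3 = 59801685/46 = 1300036.63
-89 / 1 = -89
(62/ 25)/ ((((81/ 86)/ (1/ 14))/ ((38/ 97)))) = 101308/ 1374975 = 0.07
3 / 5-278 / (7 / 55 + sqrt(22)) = 734653 / 332505-840950*sqrt(22) / 66501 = -57.10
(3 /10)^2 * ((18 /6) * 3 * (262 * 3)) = 31833 /50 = 636.66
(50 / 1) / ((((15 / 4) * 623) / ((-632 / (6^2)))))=-6320 / 16821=-0.38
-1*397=-397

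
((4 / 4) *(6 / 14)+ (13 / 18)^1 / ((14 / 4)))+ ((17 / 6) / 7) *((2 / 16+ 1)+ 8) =4.33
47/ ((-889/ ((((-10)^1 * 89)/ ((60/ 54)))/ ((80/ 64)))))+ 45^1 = 350613/ 4445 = 78.88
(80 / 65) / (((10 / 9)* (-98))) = -36 / 3185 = -0.01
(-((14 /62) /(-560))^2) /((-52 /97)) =97 /319820800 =0.00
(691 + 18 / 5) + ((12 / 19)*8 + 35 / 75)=199534 / 285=700.12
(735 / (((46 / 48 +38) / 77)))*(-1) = -24696 / 17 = -1452.71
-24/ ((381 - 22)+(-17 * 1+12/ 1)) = -4/ 59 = -0.07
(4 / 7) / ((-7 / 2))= -8 / 49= -0.16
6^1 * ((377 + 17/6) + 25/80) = 18247/8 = 2280.88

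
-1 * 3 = -3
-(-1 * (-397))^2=-157609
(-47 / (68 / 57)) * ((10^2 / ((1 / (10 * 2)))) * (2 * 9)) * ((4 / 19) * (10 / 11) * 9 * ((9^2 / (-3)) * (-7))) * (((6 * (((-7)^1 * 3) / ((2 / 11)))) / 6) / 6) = 151099830000 / 17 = 8888225294.12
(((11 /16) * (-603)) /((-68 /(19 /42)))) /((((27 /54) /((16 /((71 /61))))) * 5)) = 2562549 /168980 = 15.16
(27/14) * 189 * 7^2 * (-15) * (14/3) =-1250235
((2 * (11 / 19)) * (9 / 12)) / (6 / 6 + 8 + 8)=33 / 646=0.05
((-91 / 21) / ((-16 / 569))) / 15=10.27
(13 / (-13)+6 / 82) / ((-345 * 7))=0.00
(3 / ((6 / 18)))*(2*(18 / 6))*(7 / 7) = 54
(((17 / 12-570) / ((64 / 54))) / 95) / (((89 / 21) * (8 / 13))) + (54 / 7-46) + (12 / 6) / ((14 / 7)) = -2377065897 / 60605440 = -39.22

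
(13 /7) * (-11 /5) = -4.09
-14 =-14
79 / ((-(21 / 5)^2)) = -1975 / 441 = -4.48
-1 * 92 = -92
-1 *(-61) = 61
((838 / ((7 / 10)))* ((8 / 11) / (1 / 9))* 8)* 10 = 626867.53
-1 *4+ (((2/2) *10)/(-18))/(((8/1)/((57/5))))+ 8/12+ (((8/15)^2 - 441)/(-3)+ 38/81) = 2320639/16200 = 143.25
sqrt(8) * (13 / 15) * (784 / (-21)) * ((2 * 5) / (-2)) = 2912 * sqrt(2) / 9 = 457.58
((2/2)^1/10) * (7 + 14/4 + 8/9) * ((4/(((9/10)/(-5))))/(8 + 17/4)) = -8200/3969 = -2.07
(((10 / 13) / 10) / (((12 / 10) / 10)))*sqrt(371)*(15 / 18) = 125*sqrt(371) / 234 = 10.29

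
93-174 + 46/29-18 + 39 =-1694/29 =-58.41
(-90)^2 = 8100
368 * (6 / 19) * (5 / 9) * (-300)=-368000 / 19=-19368.42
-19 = -19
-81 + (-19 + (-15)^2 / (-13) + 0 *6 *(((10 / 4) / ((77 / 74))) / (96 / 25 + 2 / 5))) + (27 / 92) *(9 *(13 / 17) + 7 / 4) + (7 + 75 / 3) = -82.77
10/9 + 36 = 334/9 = 37.11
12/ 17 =0.71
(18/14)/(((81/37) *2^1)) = 37/126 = 0.29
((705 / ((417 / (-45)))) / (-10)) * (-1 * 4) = -4230 / 139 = -30.43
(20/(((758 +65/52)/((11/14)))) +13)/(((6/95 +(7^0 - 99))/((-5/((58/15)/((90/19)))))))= 4671118125/5736018344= 0.81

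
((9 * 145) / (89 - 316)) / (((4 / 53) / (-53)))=3665745 / 908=4037.16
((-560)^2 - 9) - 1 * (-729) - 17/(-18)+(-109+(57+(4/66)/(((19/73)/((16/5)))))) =5911412861/18810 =314269.69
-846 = -846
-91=-91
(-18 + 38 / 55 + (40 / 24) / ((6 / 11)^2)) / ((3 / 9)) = -69541 / 1980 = -35.12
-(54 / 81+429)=-1289 / 3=-429.67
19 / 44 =0.43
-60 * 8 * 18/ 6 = -1440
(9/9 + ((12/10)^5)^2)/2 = 70231801/19531250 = 3.60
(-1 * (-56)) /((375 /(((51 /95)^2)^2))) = 126283752 /10181328125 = 0.01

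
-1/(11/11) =-1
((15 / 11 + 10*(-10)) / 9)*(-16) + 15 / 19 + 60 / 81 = 176.88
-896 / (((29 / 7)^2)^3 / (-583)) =61456072832 / 594823321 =103.32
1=1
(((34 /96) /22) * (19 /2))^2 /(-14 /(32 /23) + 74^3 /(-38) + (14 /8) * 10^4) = 1982251 /578518338816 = 0.00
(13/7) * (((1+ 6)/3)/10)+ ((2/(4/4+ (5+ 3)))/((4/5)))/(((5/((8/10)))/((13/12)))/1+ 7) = 6799/14940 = 0.46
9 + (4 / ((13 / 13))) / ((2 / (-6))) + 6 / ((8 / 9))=15 / 4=3.75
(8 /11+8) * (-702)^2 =47309184 /11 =4300834.91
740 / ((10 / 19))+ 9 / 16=22505 / 16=1406.56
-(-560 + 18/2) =551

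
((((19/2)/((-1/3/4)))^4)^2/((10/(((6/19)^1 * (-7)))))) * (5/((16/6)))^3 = -83132015898032325/2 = -41566007949016162.50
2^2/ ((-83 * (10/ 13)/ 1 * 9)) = -26/ 3735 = -0.01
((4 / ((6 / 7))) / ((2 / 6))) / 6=7 / 3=2.33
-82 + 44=-38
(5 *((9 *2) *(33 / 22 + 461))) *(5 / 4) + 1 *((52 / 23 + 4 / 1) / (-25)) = 119671299 / 2300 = 52031.00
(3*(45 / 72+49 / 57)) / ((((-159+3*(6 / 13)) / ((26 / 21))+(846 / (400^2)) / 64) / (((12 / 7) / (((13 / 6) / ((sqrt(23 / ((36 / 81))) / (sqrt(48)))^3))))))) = -2024230000*sqrt(69) / 542611274527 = -0.03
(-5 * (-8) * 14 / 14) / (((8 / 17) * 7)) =85 / 7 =12.14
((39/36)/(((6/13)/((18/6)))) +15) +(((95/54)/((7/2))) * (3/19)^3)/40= 668393/30324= 22.04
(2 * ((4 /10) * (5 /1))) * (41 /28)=41 /7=5.86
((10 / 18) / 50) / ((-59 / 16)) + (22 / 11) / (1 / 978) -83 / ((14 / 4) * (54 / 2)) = 109007642 / 55755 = 1955.12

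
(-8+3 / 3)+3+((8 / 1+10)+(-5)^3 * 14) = -1736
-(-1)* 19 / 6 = 19 / 6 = 3.17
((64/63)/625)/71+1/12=932131/11182500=0.08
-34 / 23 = -1.48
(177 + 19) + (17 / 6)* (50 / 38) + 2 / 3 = 7615 / 38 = 200.39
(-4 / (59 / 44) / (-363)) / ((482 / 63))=0.00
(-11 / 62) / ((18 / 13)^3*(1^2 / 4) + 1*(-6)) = 24167 / 726888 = 0.03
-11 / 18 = -0.61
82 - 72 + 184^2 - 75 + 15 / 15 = 33792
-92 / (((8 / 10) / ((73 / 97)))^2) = -3064175 / 37636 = -81.42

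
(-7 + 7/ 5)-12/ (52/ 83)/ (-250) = -17951/ 3250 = -5.52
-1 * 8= -8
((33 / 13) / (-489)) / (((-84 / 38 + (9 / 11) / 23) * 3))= 52877 / 66462435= 0.00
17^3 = 4913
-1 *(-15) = 15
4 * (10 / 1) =40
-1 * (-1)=1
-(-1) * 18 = 18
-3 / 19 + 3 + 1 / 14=775 / 266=2.91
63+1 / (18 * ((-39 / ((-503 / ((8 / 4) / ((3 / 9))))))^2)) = 62346313 / 985608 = 63.26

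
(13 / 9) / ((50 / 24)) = 52 / 75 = 0.69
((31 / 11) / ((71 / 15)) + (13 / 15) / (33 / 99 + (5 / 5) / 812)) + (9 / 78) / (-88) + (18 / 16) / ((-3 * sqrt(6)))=2108067113 / 661975600 - sqrt(6) / 16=3.03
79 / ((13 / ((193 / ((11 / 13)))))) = 15247 / 11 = 1386.09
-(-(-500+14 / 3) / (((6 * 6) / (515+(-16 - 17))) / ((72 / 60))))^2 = -63335423.15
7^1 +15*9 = 142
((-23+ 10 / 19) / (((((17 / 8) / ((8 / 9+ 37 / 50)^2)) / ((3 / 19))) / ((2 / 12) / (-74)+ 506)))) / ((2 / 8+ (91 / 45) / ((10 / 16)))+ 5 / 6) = -103085450650378 / 198588870675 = -519.09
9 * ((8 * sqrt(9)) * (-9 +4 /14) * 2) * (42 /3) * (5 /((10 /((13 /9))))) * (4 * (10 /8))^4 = -23790000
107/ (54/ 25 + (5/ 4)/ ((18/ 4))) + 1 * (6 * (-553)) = -3591696/ 1097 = -3274.11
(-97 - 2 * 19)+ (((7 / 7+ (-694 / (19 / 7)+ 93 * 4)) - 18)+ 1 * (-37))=-1381 / 19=-72.68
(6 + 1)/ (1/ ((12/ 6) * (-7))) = -98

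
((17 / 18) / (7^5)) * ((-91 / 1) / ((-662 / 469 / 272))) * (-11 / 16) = -2768909 / 4087188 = -0.68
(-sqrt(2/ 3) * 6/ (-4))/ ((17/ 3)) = 3 * sqrt(6)/ 34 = 0.22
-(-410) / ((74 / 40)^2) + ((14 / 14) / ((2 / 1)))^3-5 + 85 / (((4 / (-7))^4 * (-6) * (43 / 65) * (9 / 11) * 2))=-12726174703 / 1627554816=-7.82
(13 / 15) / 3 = 13 / 45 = 0.29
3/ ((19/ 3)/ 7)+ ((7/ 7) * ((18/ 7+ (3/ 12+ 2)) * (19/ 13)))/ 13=346851/ 89908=3.86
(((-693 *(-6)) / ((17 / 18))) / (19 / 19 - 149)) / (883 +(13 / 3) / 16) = -898128 / 26667713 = -0.03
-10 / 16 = -5 / 8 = -0.62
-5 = -5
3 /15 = 1 /5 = 0.20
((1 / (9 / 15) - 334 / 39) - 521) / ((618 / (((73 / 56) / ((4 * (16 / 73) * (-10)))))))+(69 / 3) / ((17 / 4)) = 20334042811 / 3671216640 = 5.54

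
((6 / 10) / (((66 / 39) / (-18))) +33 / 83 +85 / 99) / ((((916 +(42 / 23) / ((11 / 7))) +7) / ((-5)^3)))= 0.69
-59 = -59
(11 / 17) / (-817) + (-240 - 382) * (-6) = 51833737 / 13889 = 3732.00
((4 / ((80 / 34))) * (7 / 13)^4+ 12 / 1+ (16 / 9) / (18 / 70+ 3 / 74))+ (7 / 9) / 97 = 3483946298341 / 192239235630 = 18.12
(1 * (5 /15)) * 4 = 4 /3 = 1.33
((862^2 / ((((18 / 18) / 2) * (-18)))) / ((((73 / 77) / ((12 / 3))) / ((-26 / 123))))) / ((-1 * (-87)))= 5950296352 / 7030557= 846.35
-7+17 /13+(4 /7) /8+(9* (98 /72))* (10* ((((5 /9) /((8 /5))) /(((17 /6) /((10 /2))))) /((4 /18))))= 8221497 /24752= 332.15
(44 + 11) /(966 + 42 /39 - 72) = 715 /11636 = 0.06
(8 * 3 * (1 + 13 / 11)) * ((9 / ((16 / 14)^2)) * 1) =3969 / 11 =360.82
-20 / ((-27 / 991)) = 19820 / 27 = 734.07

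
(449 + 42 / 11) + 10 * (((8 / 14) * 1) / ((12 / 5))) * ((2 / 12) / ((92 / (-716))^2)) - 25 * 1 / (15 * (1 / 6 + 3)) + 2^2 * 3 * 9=4070039252 / 6965343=584.33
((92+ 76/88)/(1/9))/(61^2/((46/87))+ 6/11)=15663/131899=0.12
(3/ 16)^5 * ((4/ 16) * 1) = 243/ 4194304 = 0.00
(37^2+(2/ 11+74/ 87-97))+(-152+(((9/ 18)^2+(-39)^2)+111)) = 10539565/ 3828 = 2753.28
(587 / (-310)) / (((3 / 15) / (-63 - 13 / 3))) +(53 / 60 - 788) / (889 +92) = 1161746903 / 1824660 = 636.69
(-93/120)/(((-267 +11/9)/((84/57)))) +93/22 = 21154803/4999280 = 4.23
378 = 378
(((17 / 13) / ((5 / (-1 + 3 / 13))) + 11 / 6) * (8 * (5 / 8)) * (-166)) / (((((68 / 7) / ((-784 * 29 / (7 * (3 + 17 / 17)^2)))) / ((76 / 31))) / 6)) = 37087176350 / 89063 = 416415.08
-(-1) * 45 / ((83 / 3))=135 / 83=1.63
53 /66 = 0.80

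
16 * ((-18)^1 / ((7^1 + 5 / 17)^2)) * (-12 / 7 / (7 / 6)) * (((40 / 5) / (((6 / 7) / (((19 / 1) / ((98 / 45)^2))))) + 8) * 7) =5831275536 / 2307361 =2527.25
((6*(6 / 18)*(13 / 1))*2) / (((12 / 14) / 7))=1274 / 3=424.67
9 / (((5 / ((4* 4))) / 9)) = 1296 / 5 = 259.20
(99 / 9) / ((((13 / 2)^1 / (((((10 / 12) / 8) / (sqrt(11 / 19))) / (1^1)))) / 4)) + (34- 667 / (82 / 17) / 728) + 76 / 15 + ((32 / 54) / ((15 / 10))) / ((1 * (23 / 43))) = 5 * sqrt(209) / 78 + 22028818271 / 556068240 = 40.54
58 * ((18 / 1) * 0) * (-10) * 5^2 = 0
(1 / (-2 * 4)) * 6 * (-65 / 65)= 0.75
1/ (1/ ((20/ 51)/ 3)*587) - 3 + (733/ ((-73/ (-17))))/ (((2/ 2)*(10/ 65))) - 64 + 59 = 14443856995/ 13112406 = 1101.54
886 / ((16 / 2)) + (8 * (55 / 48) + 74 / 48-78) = 1043 / 24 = 43.46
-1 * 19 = -19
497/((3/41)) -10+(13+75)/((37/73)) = 772111/111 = 6955.95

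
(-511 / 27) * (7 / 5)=-3577 / 135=-26.50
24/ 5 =4.80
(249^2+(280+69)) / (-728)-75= -58475 / 364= -160.65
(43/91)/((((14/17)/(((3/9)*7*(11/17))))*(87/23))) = 10879/47502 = 0.23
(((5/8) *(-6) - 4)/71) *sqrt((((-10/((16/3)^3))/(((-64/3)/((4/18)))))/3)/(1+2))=-31 *sqrt(5)/72704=-0.00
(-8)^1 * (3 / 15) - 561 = -2813 / 5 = -562.60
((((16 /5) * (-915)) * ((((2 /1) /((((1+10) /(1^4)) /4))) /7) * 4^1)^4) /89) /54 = -511705088 /28157585841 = -0.02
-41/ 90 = -0.46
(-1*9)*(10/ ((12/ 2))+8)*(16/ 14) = -696/ 7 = -99.43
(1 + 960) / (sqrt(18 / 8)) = 640.67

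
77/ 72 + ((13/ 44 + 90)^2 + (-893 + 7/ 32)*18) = -68961787/ 8712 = -7915.72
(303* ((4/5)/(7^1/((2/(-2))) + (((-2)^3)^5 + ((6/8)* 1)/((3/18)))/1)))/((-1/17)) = 13736/109235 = 0.13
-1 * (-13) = 13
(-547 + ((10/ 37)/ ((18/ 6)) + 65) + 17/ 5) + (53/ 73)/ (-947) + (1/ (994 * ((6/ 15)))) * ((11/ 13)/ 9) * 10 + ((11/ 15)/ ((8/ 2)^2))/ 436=-2482462407732359813/ 5187920232680640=-478.51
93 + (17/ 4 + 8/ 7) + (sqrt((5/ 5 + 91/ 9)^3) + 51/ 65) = 6693581/ 49140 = 136.21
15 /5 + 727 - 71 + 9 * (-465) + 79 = -3447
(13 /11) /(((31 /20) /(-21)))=-5460 /341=-16.01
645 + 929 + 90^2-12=9662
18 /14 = 9 /7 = 1.29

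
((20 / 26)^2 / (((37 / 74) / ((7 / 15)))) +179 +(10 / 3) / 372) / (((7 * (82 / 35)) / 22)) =931314065 / 3866382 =240.87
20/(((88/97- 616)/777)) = -125615/4972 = -25.26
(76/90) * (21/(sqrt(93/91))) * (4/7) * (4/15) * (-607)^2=224016992 * sqrt(8463)/20925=984867.18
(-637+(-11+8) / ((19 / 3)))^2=146700544 / 361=406372.70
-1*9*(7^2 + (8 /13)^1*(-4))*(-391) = 2128995 /13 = 163768.85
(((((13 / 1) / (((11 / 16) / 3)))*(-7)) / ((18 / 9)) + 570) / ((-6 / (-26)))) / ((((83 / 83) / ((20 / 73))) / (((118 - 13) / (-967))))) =-37182600 / 776501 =-47.88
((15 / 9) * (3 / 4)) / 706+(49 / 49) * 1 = 2829 / 2824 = 1.00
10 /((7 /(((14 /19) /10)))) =2 /19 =0.11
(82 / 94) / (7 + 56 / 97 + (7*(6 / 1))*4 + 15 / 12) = 15908 / 3224623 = 0.00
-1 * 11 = -11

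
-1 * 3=-3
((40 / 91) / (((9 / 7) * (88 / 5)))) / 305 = 5 / 78507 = 0.00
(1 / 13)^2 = 1 / 169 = 0.01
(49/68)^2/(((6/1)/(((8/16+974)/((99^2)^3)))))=4679549/52240850529962688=0.00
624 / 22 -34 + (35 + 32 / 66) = 985 / 33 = 29.85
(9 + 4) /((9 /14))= 182 /9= 20.22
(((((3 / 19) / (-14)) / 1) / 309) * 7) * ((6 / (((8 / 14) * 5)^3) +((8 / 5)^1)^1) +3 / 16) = -8179 / 15656000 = -0.00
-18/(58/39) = -351/29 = -12.10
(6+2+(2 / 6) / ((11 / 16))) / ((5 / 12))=224 / 11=20.36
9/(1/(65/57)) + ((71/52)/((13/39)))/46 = 470487/45448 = 10.35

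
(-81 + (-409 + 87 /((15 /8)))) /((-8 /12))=3327 /5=665.40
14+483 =497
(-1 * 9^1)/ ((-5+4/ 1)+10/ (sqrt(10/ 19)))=-sqrt(190)/ 21 -1/ 21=-0.70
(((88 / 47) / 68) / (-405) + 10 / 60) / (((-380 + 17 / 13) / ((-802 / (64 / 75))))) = 2810354365 / 6797048256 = 0.41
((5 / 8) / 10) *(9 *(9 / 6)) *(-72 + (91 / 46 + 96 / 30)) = -414963 / 7360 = -56.38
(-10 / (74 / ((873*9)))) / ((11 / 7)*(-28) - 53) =405 / 37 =10.95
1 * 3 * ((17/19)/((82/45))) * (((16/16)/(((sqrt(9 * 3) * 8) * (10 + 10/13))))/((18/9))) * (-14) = -663 * sqrt(3)/49856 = -0.02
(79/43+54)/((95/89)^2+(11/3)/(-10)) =570549630/7895617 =72.26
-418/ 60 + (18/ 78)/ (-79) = -214733/ 30810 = -6.97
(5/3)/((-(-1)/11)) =55/3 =18.33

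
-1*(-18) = 18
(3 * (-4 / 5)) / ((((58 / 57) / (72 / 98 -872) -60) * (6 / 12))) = 29201328 / 365023705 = 0.08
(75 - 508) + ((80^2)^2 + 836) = 40960403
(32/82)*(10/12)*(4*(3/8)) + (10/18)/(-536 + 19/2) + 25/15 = 2.15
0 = 0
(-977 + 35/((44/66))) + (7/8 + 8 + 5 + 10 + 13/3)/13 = -287767/312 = -922.33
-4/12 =-1/3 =-0.33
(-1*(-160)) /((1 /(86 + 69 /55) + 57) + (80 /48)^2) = 6910560 /2582357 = 2.68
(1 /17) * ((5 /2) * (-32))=-80 /17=-4.71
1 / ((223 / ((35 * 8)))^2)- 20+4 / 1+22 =376774 / 49729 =7.58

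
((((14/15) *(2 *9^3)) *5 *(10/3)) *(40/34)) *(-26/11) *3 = -35380800/187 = -189202.14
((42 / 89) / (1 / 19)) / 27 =266 / 801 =0.33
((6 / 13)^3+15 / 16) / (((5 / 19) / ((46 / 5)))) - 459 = -185772993 / 439400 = -422.79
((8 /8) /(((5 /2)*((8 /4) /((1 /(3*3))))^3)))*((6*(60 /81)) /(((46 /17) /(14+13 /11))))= 2839 /1659933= 0.00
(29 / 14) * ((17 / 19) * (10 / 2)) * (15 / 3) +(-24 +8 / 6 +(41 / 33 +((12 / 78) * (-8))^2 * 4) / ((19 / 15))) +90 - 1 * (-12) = 194977507 / 1483482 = 131.43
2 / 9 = 0.22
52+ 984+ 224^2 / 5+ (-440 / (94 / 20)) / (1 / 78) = 885732 / 235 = 3769.07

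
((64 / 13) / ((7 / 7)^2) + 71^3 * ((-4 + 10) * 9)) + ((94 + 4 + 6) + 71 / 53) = 13316512637 / 689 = 19327304.26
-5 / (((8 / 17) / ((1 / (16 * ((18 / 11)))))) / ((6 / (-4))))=935 / 1536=0.61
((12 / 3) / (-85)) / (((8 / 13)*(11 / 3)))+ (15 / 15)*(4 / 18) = 3389 / 16830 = 0.20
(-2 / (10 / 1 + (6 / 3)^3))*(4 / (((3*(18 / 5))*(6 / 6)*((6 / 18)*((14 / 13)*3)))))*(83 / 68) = -5395 / 115668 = -0.05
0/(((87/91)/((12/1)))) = 0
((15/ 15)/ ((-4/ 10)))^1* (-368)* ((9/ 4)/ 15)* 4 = 552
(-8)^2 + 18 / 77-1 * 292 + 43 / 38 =-663133 / 2926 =-226.63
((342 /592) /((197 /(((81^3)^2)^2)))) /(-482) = -13640061766145199186634731 /28106384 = -485301195847363331.64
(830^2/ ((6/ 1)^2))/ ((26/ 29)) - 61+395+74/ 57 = 96386711/ 4446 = 21679.42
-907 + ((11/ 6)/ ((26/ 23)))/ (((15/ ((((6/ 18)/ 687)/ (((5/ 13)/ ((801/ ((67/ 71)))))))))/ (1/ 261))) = -3268890526193/ 3604070700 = -907.00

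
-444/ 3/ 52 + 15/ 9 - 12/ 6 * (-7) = 500/ 39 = 12.82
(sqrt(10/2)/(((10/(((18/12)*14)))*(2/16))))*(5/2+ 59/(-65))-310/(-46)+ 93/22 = 5549/506+ 8694*sqrt(5)/325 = 70.78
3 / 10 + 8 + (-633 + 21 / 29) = -180953 / 290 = -623.98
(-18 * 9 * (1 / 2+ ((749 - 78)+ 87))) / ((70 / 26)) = -1597401 / 35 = -45640.03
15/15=1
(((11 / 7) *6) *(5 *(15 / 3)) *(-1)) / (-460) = 165 / 322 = 0.51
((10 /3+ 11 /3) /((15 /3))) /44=7 /220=0.03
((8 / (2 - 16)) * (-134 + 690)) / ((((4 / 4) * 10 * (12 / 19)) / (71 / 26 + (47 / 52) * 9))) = -298433 / 546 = -546.58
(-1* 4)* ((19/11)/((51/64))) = -4864/561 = -8.67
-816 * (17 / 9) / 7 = -4624 / 21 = -220.19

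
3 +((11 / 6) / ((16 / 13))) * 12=167 / 8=20.88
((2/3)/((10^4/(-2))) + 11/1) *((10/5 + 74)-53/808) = 1012345229/1212000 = 835.27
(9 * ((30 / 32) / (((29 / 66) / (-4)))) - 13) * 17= -1526.78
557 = 557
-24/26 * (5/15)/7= -4/91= -0.04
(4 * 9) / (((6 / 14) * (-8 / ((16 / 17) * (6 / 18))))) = -56 / 17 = -3.29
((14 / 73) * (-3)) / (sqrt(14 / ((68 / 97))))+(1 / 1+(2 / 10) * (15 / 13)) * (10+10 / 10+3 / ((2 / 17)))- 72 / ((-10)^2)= 14366 / 325- 6 * sqrt(23086) / 7081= 44.07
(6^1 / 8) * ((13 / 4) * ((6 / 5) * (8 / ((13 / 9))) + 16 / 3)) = 29.20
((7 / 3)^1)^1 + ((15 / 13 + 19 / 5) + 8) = 2981 / 195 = 15.29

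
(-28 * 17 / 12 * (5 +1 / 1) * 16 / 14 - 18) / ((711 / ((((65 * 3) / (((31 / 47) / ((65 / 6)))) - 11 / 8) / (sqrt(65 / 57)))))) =-7674937 * sqrt(3705) / 382044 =-1222.80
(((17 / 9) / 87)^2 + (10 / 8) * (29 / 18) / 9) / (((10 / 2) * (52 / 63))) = 7698719 / 141691680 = 0.05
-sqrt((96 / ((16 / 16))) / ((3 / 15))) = -4 * sqrt(30) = -21.91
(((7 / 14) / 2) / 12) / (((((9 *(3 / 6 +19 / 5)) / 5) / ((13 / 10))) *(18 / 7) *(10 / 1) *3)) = 91 / 2006208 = 0.00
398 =398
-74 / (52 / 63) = -2331 / 26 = -89.65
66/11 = 6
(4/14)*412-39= 551/7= 78.71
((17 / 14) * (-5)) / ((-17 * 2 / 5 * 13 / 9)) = 225 / 364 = 0.62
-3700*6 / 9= -7400 / 3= -2466.67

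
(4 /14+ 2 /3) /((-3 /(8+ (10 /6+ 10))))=-1180 /189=-6.24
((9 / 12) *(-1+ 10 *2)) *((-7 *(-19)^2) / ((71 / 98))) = -7057911 / 142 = -49703.60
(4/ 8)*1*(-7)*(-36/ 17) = 126/ 17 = 7.41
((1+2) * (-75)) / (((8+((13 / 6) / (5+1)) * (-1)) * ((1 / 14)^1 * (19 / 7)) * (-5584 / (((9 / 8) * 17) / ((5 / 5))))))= 607257 / 1167056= 0.52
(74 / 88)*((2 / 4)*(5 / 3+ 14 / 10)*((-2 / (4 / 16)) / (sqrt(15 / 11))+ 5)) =851 / 132 - 1702*sqrt(165) / 2475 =-2.39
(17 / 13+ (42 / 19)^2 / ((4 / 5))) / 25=34802 / 117325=0.30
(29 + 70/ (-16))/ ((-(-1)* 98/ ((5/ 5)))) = 197/ 784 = 0.25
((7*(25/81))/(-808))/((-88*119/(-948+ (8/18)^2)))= -28225/116628336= -0.00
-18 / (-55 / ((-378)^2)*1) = 2571912 / 55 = 46762.04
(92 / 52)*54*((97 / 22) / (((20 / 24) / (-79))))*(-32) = 913674816 / 715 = 1277866.88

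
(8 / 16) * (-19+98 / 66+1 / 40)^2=533009569 / 3484800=152.95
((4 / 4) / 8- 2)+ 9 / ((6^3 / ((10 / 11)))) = -485 / 264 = -1.84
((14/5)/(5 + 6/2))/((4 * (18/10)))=7/144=0.05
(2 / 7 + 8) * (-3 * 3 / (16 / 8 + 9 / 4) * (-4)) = 8352 / 119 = 70.18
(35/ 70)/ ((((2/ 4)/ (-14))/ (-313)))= 4382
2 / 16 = 1 / 8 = 0.12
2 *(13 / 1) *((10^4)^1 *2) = 520000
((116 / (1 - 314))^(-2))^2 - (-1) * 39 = 16659418465 / 181063936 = 92.01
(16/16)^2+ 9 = 10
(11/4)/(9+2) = 1/4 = 0.25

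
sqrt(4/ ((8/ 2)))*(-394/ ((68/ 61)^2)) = -733037/ 2312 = -317.06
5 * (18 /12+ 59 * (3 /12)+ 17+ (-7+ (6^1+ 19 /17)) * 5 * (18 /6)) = 11905 /68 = 175.07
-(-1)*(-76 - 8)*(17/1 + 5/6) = -1498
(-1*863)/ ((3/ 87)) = -25027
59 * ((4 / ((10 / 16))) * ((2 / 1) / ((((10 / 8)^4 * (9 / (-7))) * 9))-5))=-484666592 / 253125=-1914.73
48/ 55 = 0.87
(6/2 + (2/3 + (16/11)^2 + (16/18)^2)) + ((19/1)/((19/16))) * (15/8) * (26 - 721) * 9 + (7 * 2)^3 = -184899.43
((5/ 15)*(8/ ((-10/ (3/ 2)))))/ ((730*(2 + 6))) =-1/ 14600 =-0.00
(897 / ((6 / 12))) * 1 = 1794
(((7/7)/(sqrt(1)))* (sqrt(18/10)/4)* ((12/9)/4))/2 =sqrt(5)/40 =0.06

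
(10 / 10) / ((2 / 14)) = 7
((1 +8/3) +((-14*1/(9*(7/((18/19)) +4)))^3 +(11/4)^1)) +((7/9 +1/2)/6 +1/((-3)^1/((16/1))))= 300936671/232608375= 1.29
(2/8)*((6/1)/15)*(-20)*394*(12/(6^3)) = -394/9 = -43.78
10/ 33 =0.30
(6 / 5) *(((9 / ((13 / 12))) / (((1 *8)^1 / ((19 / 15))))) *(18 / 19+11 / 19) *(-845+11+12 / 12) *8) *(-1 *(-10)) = -10435824 / 65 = -160551.14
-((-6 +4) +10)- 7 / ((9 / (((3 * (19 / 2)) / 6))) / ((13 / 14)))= -823 / 72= -11.43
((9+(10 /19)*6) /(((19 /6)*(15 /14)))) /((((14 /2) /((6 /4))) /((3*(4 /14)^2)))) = 2376 /12635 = 0.19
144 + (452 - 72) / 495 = 14332 / 99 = 144.77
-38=-38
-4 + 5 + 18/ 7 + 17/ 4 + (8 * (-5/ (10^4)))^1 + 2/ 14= 27861/ 3500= 7.96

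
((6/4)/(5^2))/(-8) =-3/400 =-0.01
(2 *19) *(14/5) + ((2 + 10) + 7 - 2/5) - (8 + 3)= 114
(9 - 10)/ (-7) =1/ 7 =0.14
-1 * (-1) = 1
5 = 5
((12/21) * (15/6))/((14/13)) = 65/49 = 1.33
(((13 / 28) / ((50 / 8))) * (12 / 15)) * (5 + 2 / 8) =39 / 125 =0.31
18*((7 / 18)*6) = 42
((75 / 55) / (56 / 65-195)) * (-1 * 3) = 2925 / 138809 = 0.02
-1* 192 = -192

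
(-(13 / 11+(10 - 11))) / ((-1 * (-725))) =-2 / 7975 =-0.00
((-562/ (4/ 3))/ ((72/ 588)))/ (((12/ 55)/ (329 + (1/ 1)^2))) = -5206403.12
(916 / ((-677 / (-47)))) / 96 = 10763 / 16248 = 0.66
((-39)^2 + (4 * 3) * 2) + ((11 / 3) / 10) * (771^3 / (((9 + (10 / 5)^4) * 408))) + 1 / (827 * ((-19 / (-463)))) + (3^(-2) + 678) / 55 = 953748693989203 / 52889958000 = 18032.70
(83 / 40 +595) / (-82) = -23883 / 3280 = -7.28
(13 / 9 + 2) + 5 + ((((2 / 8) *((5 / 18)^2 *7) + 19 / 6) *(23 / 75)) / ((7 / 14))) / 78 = 32109617 / 3790800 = 8.47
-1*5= -5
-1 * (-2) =2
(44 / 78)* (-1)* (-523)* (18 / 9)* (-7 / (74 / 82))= -4576.88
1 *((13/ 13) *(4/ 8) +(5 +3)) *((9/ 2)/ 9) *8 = 34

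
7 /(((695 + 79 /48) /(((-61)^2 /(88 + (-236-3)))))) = -178608 /721327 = -0.25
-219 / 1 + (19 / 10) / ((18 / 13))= -39173 / 180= -217.63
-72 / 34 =-36 / 17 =-2.12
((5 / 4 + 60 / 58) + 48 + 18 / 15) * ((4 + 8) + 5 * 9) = 1702077 / 580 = 2934.62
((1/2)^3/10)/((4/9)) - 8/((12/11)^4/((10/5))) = -292091/25920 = -11.27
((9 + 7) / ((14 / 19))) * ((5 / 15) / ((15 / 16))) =2432 / 315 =7.72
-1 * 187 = -187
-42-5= -47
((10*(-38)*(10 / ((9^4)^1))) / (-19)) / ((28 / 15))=250 / 15309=0.02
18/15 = 6/5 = 1.20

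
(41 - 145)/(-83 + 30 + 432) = -0.27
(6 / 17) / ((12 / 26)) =13 / 17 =0.76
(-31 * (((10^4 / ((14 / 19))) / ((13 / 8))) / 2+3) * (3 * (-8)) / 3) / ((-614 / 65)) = -235769260 / 2149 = -109711.15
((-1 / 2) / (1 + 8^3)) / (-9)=1 / 9234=0.00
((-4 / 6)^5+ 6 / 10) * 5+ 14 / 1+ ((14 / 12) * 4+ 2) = 23.01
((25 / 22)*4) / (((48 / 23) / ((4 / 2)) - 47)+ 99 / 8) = -9200 / 67969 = -0.14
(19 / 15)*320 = 1216 / 3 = 405.33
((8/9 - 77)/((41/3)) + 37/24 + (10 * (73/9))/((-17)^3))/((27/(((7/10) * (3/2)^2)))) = -410550679/1740381120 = -0.24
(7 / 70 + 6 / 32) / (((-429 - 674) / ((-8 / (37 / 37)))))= 23 / 11030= 0.00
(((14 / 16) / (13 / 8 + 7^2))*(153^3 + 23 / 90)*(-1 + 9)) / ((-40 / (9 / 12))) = -2256393671 / 243000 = -9285.57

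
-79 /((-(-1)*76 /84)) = -1659 /19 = -87.32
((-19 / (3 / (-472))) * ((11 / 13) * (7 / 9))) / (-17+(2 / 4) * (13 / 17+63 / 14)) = -46956448 / 342927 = -136.93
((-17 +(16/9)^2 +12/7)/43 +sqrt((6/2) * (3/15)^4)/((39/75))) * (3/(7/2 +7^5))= -13750/273237867 +2 * sqrt(3)/145691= -0.00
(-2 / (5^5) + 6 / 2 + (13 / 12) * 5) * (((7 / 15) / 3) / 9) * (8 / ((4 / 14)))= 15464449 / 3796875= 4.07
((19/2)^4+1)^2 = 66358334.25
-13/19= -0.68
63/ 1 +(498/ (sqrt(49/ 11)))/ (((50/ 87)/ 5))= 63 +21663 * sqrt(11)/ 35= 2115.80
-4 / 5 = -0.80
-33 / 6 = -11 / 2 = -5.50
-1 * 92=-92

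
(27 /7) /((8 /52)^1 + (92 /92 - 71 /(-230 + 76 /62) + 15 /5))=2489292 /2881067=0.86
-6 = -6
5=5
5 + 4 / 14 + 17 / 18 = 785 / 126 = 6.23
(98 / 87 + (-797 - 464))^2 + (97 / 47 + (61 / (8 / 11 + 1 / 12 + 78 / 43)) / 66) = 8411816067328978 / 5299503471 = 1587283.81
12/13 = 0.92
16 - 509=-493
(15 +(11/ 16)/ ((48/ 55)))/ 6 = 12125/ 4608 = 2.63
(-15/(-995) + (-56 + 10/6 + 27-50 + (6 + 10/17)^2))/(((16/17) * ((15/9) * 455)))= -450091/9472400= -0.05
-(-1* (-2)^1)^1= -2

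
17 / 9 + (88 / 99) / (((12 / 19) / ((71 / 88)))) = 3.02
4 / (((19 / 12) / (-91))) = -4368 / 19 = -229.89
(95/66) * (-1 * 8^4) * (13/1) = -2529280/33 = -76644.85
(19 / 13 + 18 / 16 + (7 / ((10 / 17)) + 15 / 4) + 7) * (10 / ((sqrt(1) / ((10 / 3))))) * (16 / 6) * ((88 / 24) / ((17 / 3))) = 2887060 / 1989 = 1451.51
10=10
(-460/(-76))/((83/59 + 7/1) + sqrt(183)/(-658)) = 263407270 *sqrt(183)/2023793253619 + 1457079727040/2023793253619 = 0.72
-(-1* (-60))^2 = -3600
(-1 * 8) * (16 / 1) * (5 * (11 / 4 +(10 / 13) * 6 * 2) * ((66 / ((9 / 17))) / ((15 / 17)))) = -126753088 / 117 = -1083359.73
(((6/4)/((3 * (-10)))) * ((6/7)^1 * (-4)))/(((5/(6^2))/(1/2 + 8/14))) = 324/245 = 1.32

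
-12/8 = -3/2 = -1.50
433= 433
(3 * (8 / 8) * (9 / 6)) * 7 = 31.50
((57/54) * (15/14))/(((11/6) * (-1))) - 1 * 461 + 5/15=-213113/462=-461.28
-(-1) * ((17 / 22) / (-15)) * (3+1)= -0.21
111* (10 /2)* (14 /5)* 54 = 83916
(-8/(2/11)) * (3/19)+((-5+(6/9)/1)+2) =-529/57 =-9.28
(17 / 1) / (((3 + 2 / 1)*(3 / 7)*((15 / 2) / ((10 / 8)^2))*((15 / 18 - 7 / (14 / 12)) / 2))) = -119 / 186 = -0.64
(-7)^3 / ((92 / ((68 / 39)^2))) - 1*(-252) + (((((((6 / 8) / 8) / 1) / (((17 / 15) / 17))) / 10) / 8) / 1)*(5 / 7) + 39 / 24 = 30379756699 / 125379072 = 242.30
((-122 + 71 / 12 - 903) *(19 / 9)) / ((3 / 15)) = -1161755 / 108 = -10756.99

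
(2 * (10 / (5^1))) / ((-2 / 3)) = -6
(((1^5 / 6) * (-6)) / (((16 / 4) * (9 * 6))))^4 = 1 / 2176782336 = 0.00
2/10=1/5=0.20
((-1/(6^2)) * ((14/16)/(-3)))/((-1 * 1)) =-7/864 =-0.01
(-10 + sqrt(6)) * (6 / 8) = -15 / 2 + 3 * sqrt(6) / 4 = -5.66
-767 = -767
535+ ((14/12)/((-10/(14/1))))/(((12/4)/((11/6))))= 288361/540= 534.00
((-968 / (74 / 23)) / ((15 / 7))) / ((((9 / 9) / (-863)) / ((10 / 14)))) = 9606916 / 111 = 86548.79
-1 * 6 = -6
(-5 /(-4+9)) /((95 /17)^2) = -0.03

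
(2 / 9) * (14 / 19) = 28 / 171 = 0.16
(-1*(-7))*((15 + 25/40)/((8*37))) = 875/2368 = 0.37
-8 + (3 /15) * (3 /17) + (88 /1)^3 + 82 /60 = 69509471 /102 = 681465.40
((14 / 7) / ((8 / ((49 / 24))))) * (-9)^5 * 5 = -4822335 / 32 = -150697.97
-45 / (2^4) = -45 / 16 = -2.81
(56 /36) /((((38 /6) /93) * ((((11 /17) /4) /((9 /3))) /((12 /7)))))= 151776 /209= 726.20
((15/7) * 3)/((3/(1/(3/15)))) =75/7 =10.71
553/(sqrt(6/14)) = 553 * sqrt(21)/3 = 844.72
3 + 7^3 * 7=2404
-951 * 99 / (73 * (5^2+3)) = -94149 / 2044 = -46.06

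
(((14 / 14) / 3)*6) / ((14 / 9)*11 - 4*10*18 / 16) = -0.07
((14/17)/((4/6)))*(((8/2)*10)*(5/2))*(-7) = -14700/17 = -864.71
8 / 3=2.67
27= 27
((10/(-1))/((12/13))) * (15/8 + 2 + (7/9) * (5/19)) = -362765/8208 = -44.20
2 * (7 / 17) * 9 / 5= 126 / 85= 1.48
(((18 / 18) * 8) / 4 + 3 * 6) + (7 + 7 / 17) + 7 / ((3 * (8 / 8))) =1517 / 51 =29.75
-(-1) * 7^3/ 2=343/ 2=171.50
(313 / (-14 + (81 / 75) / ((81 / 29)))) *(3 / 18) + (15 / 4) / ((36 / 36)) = -335 / 4084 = -0.08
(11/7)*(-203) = -319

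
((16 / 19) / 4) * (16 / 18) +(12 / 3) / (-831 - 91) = 14410 / 78831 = 0.18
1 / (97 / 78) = 78 / 97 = 0.80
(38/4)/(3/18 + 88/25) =2.58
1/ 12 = 0.08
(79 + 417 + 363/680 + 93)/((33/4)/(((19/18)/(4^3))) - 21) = 7616777/6191400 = 1.23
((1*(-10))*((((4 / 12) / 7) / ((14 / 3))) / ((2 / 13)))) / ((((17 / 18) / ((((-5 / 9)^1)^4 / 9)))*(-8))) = 40625 / 43722504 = 0.00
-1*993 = -993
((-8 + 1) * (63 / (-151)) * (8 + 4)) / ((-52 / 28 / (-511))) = 18929484 / 1963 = 9643.14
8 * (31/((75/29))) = 95.89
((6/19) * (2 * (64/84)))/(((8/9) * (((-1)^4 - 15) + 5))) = -8/133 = -0.06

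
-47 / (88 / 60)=-705 / 22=-32.05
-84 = -84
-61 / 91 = -0.67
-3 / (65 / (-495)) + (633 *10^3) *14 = 115206297 / 13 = 8862022.85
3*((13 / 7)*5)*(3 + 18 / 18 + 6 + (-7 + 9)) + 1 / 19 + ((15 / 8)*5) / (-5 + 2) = 352411 / 1064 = 331.21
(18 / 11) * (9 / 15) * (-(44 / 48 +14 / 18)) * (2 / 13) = -183 / 715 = -0.26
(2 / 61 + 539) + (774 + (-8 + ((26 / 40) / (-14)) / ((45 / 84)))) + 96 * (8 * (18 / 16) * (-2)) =-3870943 / 9150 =-423.05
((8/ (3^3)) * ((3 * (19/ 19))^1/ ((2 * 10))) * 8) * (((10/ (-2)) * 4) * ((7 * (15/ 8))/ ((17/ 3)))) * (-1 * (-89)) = -24920/ 17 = -1465.88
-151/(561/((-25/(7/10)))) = 37750/3927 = 9.61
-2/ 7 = -0.29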